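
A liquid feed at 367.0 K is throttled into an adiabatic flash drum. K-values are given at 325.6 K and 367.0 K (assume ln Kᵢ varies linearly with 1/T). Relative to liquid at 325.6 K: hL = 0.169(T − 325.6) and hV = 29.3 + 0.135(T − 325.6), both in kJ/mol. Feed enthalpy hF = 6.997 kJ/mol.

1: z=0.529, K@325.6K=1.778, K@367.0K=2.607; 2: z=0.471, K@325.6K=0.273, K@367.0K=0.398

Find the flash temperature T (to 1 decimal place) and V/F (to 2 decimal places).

Adiabatic flash: solve Rachford–Rice at each trial T, then check hF = ψ·hV(T) + (1−ψ)·hL(T).
  T = 325.6 K: K = (1.778, 0.273), RR gives ψ = 0.122, H_out = 3.582 kJ/mol
  T = 367.0 K: K = (2.607, 0.398), RR gives ψ = 0.586, H_out = 23.332 kJ/mol
  T = 346.3 K: K = (2.178, 0.333), RR gives ψ = 0.394, H_out = 14.754 kJ/mol
  T = 336.0 K: K = (1.975, 0.303), RR gives ψ = 0.276, H_out = 9.734 kJ/mol
  T = 330.8 K: K = (1.875, 0.288), RR gives ψ = 0.205, H_out = 6.839 kJ/mol
  T = 333.4 K: K = (1.925, 0.295), RR gives ψ = 0.241, H_out = 8.325 kJ/mol
  T = 332.1 K: K = (1.900, 0.291), RR gives ψ = 0.223, H_out = 7.592 kJ/mol
Linear interpolation between T = 330.8 (H_out = 6.839) and T = 332.1 (H_out = 7.592) on hF = 6.997 gives T ≈ 331.1 K, at which ψ = 0.21.

T = 331.1 K, V/F = 0.21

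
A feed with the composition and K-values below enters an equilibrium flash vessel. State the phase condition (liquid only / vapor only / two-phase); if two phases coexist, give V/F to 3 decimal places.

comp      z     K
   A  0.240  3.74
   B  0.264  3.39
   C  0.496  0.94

ΣzᵢKᵢ = 2.259; Σzᵢ/Kᵢ = 0.670.
Since Σzᵢ/Kᵢ < 1 the mixture is above its dew point — single vapor phase.

vapor only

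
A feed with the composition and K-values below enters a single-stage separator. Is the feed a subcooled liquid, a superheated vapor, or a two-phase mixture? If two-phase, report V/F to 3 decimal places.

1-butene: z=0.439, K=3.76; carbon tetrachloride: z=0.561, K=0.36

two-phase, V/F = 0.483

ΣzᵢKᵢ = 1.853; Σzᵢ/Kᵢ = 1.675.
Both exceed 1, so a two-phase solution exists.
Rachford–Rice: g(ψ) = Σ zᵢ(Kᵢ−1)/(1+ψ(Kᵢ−1)) = 0.
Binary case is linear: z₁(K₁−1)(1+ψ(K₂−1)) + z₂(K₂−1)(1+ψ(K₁−1)) = 0
⇒ ψ = [z₁(K₁−1)+z₂(K₂−1)] / [−(K₁−1)(K₂−1)] = 0.8526/1.7664 = 0.483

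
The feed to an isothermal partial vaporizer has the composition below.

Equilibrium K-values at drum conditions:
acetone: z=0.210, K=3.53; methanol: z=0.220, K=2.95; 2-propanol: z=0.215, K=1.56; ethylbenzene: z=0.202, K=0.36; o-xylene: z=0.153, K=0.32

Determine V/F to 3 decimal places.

Rachford–Rice: g(V/F) = Σ zᵢ(Kᵢ−1)/(1+V/F(Kᵢ−1)) = 0.
Feasibility: ΣzᵢKᵢ = 1.847, Σzᵢ/Kᵢ = 1.311 — both > 1, two phases present.
Newton iteration, V/F⁰ = 0.57:
  V/F = 0.570: g = 0.1386, g' = -0.845 → V/F = 0.734
  V/F = 0.734: g = -0.0037, g' = -0.916 → V/F = 0.730
Converged at V/F = 0.730.

V/F = 0.730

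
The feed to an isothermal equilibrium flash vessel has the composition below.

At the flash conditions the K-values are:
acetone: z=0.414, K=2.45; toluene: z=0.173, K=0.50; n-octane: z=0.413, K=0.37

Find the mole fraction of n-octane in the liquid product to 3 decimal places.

Rachford–Rice: g(ψ) = Σ zᵢ(Kᵢ−1)/(1+ψ(Kᵢ−1)) = 0.
Check two-phase: ΣzᵢKᵢ = 1.254 > 1 and Σzᵢ/Kᵢ = 1.631 > 1, so g(0) = 0.254 > 0 and g(1) = -0.631 < 0.
Iterate (Newton) starting at ψ = 0.45:
  ψ = 0.450: g = -0.1115, g' = -0.710 → ψ = 0.293
  ψ = 0.293: g = 0.0009, g' = -0.735 → ψ = 0.294
Converged at ψ = 0.294.
Compositions from xᵢ = zᵢ/(1+ψ(Kᵢ−1)), yᵢ = Kᵢxᵢ:
  acetone: x = 0.290, y = 0.711
  toluene: x = 0.203, y = 0.101
  n-octane: x = 0.507, y = 0.188

x_n-octane = 0.507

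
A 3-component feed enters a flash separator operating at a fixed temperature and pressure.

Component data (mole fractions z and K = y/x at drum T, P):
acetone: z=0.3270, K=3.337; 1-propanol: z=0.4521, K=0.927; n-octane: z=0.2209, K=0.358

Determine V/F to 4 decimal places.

V/F = 0.6957

Iterate (Newton) starting at V/F = 0.31:
  V/F = 0.3100: g = 0.23233, g' = -0.7450 → V/F = 0.6219
  V/F = 0.6219: g = 0.04087, g' = -0.5516 → V/F = 0.6959
  V/F = 0.6959: g = -0.00016, g' = -0.5591 → V/F = 0.6957
Converged at V/F = 0.6957.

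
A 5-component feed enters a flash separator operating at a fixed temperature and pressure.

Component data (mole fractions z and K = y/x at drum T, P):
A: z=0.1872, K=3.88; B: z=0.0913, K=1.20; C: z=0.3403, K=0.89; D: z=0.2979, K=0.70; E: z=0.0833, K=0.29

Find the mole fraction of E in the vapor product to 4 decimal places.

Material balance + equilibrium reduce to Σ zᵢ(Kᵢ−1)/(1+ψ(Kᵢ−1)) = 0.
Check two-phase: ΣzᵢKᵢ = 1.3715 > 1 and Σzᵢ/Kᵢ = 1.2195 > 1, so g(0) = 0.3714 > 0 and g(1) = -0.2195 < 0.
Newton iteration, ψ⁰ = 0.5:
  ψ = 0.5000: g = 0.00111, g' = -0.4065 → ψ = 0.5027
Converged at ψ = 0.5027.
Compositions from xᵢ = zᵢ/(1+ψ(Kᵢ−1)), yᵢ = Kᵢxᵢ:
  A: x = 0.0765, y = 0.2967
  B: x = 0.0830, y = 0.0996
  C: x = 0.3602, y = 0.3206
  D: x = 0.3508, y = 0.2456
  E: x = 0.1295, y = 0.0376

y_E = 0.0376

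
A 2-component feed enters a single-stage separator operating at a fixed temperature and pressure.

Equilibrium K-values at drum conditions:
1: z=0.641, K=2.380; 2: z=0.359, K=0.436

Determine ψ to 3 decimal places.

ψ = 0.876

Binary case is linear: z₁(K₁−1)(1+ψ(K₂−1)) + z₂(K₂−1)(1+ψ(K₁−1)) = 0
⇒ ψ = [z₁(K₁−1)+z₂(K₂−1)] / [−(K₁−1)(K₂−1)] = 0.6821/0.7783 = 0.876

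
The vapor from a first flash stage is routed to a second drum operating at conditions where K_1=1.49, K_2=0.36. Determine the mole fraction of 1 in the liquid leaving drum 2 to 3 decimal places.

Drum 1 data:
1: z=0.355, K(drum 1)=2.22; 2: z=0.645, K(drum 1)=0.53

Drum 1:
Binary case is linear: z₁(K₁−1)(1+ψ₁(K₂−1)) + z₂(K₂−1)(1+ψ₁(K₁−1)) = 0
⇒ ψ₁ = [z₁(K₁−1)+z₂(K₂−1)] / [−(K₁−1)(K₂−1)] = 0.1300/0.5734 = 0.227
Drum-1 compositions:
  1: x = 0.278, y = 0.617
  2: x = 0.722, y = 0.383
Drum-2 feed = drum-1 vapor: z₂ = (0.6174, 0.3826).
Drum 2:
Let ψ₂ = V/F and solve Σ zᵢ(Kᵢ−1)/(1+ψ₂(Kᵢ−1)) = 0.
g(0) = ΣzᵢKᵢ − 1 = 0.058 and g(1) = 1 − Σzᵢ/Kᵢ = -0.477, so a root lies in (0, 1).
Iterate (Newton) starting at ψ₂ = 0.5:
  ψ₂ = 0.500: g = -0.1171, g' = -0.435 → ψ₂ = 0.231
  ψ₂ = 0.231: g = -0.0154, g' = -0.335 → ψ₂ = 0.185
  ψ₂ = 0.185: g = -0.0002, g' = -0.326 → ψ₂ = 0.184
Converged at ψ₂ = 0.184.
  1: x = 0.566, y = 0.844
  2: x = 0.434, y = 0.156

x_1 (drum 2) = 0.566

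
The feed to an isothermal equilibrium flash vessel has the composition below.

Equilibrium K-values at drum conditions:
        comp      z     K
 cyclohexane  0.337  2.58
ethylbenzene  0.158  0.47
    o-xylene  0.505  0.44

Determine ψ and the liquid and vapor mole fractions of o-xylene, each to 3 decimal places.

Let ψ = V/F and solve Σ zᵢ(Kᵢ−1)/(1+ψ(Kᵢ−1)) = 0.
g(0) = ΣzᵢKᵢ − 1 = 0.166 and g(1) = 1 − Σzᵢ/Kᵢ = -0.615, so a root lies in (0, 1).
Newton–Raphson from ψ = 0.5:
  ψ = 0.500: g = -0.2092, g' = -0.650 → ψ = 0.178
  ψ = 0.178: g = 0.0089, g' = -0.762 → ψ = 0.190
Converged at ψ = 0.190.
Compositions from xᵢ = zᵢ/(1+ψ(Kᵢ−1)), yᵢ = Kᵢxᵢ:
  cyclohexane: x = 0.259, y = 0.669
  ethylbenzene: x = 0.176, y = 0.083
  o-xylene: x = 0.565, y = 0.249

ψ = 0.190, x_o-xylene = 0.565, y_o-xylene = 0.249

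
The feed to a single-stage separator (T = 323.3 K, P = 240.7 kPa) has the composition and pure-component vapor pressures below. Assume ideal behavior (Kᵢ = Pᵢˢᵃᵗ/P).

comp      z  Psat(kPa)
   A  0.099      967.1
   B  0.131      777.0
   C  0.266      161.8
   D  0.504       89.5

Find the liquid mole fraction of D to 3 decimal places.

x_D = 0.551

Raoult's law: Kᵢ = Pᵢˢᵃᵗ/P = Pᵢˢᵃᵗ/240.7.
  K_A = 967.1/240.7 = 4.01786, K_B = 777.0/240.7 = 3.22808, K_C = 161.8/240.7 = 0.67221, K_D = 89.5/240.7 = 0.37183
Newton iteration, ψ⁰ = 0.5:
  ψ = 0.500: g = -0.3087, g' = -0.752 → ψ = 0.090
  ψ = 0.090: g = 0.0531, g' = -1.264 → ψ = 0.132
  ψ = 0.132: g = 0.0032, g' = -1.118 → ψ = 0.135
Converged at ψ = 0.135.
Compositions from xᵢ = zᵢ/(1+ψ(Kᵢ−1)), yᵢ = Kᵢxᵢ:
  A: x = 0.070, y = 0.283
  B: x = 0.101, y = 0.325
  C: x = 0.278, y = 0.187
  D: x = 0.551, y = 0.205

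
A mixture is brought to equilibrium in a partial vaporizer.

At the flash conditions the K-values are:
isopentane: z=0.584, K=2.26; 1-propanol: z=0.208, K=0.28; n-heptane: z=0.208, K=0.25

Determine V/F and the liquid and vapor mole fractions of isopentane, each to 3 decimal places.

V/F = 0.464, x_isopentane = 0.368, y_isopentane = 0.833

Iterate (Newton) starting at V/F = 0.5:
  V/F = 0.500: g = -0.0322, g' = -0.912 → V/F = 0.465
  V/F = 0.465: g = -0.0004, g' = -0.888 → V/F = 0.464
Converged at V/F = 0.464.
Compositions from xᵢ = zᵢ/(1+V/F(Kᵢ−1)), yᵢ = Kᵢxᵢ:
  isopentane: x = 0.368, y = 0.833
  1-propanol: x = 0.312, y = 0.087
  n-heptane: x = 0.319, y = 0.080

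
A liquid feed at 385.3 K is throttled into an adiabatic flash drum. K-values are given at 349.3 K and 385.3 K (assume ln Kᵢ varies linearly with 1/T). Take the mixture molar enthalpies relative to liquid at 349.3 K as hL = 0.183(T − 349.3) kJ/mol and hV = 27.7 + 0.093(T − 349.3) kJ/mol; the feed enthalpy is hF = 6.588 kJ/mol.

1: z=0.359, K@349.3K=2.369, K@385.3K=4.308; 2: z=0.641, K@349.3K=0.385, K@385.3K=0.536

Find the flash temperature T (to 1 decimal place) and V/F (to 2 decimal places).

Adiabatic flash: solve Rachford–Rice at each trial T, then check hF = ψ·hV(T) + (1−ψ)·hL(T).
  T = 349.3 K: K = (2.369, 0.385), RR gives ψ = 0.116, H_out = 3.200 kJ/mol
  T = 385.3 K: K = (4.308, 0.536), RR gives ψ = 0.580, H_out = 20.773 kJ/mol
  T = 367.3 K: K = (3.242, 0.458), RR gives ψ = 0.376, H_out = 13.110 kJ/mol
  T = 358.3 K: K = (2.782, 0.421), RR gives ψ = 0.260, H_out = 8.643 kJ/mol
  T = 353.8 K: K = (2.570, 0.403), RR gives ψ = 0.193, H_out = 6.085 kJ/mol
  T = 356.1 K: K = (2.677, 0.412), RR gives ψ = 0.228, H_out = 7.427 kJ/mol
  T = 355.0 K: K = (2.625, 0.408), RR gives ψ = 0.212, H_out = 6.795 kJ/mol
  T = 354.4 K: K = (2.598, 0.405), RR gives ψ = 0.202, H_out = 6.443 kJ/mol
Linear interpolation between T = 354.4 (H_out = 6.443) and T = 355.0 (H_out = 6.795) on hF = 6.588 gives T ≈ 354.6 K, at which ψ = 0.21.

T = 354.6 K, V/F = 0.21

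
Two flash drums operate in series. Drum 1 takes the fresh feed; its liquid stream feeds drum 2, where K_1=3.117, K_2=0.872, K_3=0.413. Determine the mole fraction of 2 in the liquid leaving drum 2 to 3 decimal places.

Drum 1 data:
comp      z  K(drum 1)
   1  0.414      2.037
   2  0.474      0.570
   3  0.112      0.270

x_2 (drum 2) = 0.604

Drum 1:
Let ψ₁ = V/F and solve Σ zᵢ(Kᵢ−1)/(1+ψ₁(Kᵢ−1)) = 0.
g(0) = ΣzᵢKᵢ − 1 = 0.144 and g(1) = 1 − Σzᵢ/Kᵢ = -0.450, so a root lies in (0, 1).
Iterate (Newton) starting at ψ₁ = 0.5:
  ψ₁ = 0.500: g = -0.1057, g' = -0.483 → ψ₁ = 0.281
  ψ₁ = 0.281: g = -0.0024, g' = -0.475 → ψ₁ = 0.276
Converged at ψ₁ = 0.276.
Drum-1 compositions:
  1: x = 0.322, y = 0.656
  2: x = 0.538, y = 0.307
  3: x = 0.140, y = 0.038
Drum-2 feed = drum-1 liquid: z₂ = (0.3218, 0.5379, 0.1403).
Drum 2:
Rachford–Rice: g(ψ₂) = Σ zᵢ(Kᵢ−1)/(1+ψ₂(Kᵢ−1)) = 0.
g(0) = ΣzᵢKᵢ − 1 = 0.530 and g(1) = 1 − Σzᵢ/Kᵢ = -0.060, so a root lies in (0, 1).
Iterate (Newton) starting at ψ₂ = 0.56:
  ψ₂ = 0.560: g = 0.1149, g' = -0.419 → ψ₂ = 0.834
  ψ₂ = 0.834: g = 0.0080, g' = -0.385 → ψ₂ = 0.855
  ψ₂ = 0.855: g = -0.0000, g' = -0.389 → ψ₂ = 0.854
Converged at ψ₂ = 0.854.
  1: x = 0.115, y = 0.357
  2: x = 0.604, y = 0.527
  3: x = 0.281, y = 0.116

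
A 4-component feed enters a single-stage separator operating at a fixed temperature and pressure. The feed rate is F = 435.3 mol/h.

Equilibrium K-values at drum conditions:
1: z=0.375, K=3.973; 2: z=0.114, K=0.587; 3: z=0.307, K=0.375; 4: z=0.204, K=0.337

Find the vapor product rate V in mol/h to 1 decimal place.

V = 179.3 mol/h

Let ψ = V/F and solve Σ zᵢ(Kᵢ−1)/(1+ψ(Kᵢ−1)) = 0.
g(0) = ΣzᵢKᵢ − 1 = 0.741 and g(1) = 1 − Σzᵢ/Kᵢ = -0.713, so a root lies in (0, 1).
Newton–Raphson from ψ = 0.5:
  ψ = 0.500: g = -0.0924, g' = -1.021 → ψ = 0.410
  ψ = 0.410: g = 0.0025, g' = -1.088 → ψ = 0.412
Converged at ψ = 0.412.
Then V = ψ·F = 0.4119·435.3 = 179.3 mol/h and L = F − V = 256.0 mol/h.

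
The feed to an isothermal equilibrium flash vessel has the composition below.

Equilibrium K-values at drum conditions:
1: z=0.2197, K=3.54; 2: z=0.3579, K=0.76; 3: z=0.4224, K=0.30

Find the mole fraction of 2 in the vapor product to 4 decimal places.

y_2 = 0.2811

Newton–Raphson from V/F = 0.4:
  V/F = 0.4000: g = -0.22888, g' = -0.7732 → V/F = 0.1040
  V/F = 0.1040: g = 0.03444, g' = -1.1494 → V/F = 0.1340
  V/F = 0.1340: g = 0.00134, g' = -1.0631 → V/F = 0.1352
Converged at V/F = 0.1352.
Compositions from xᵢ = zᵢ/(1+V/F(Kᵢ−1)), yᵢ = Kᵢxᵢ:
  1: x = 0.1635, y = 0.5789
  2: x = 0.3699, y = 0.2811
  3: x = 0.4666, y = 0.1400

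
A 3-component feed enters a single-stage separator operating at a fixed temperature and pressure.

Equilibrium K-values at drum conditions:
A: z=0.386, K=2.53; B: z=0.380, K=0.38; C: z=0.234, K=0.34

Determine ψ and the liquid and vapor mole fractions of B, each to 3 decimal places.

Newton iteration, ψ⁰ = 0.5:
  ψ = 0.500: g = -0.2374, g' = -0.824 → ψ = 0.212
  ψ = 0.212: g = -0.0048, g' = -0.847 → ψ = 0.206
Converged at ψ = 0.206.
Compositions from xᵢ = zᵢ/(1+ψ(Kᵢ−1)), yᵢ = Kᵢxᵢ:
  A: x = 0.293, y = 0.742
  B: x = 0.436, y = 0.166
  C: x = 0.271, y = 0.092

ψ = 0.206, x_B = 0.436, y_B = 0.166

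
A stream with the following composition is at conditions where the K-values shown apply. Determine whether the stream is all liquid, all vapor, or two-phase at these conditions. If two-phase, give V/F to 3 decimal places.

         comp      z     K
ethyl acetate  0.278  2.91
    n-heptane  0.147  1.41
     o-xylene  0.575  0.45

two-phase, V/F = 0.319

ΣzᵢKᵢ = 1.275; Σzᵢ/Kᵢ = 1.478.
Both exceed 1, so a two-phase solution exists.
Iterate (Newton) starting at ψ = 0.41:
  ψ = 0.410: g = -0.0589, g' = -0.627 → ψ = 0.316
  ψ = 0.316: g = 0.0017, g' = -0.669 → ψ = 0.319
Converged at ψ = 0.319.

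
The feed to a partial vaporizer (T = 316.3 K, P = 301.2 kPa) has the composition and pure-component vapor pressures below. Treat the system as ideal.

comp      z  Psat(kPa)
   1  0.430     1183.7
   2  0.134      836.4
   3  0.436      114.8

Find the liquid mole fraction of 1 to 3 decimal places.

Raoult's law: Kᵢ = Pᵢˢᵃᵗ/P = Pᵢˢᵃᵗ/301.2.
  K_1 = 1183.7/301.2 = 3.92995, K_2 = 836.4/301.2 = 2.77689, K_3 = 114.8/301.2 = 0.38114
Rachford–Rice: g(ψ) = Σ zᵢ(Kᵢ−1)/(1+ψ(Kᵢ−1)) = 0.
Feasibility: ΣzᵢKᵢ = 2.228, Σzᵢ/Kᵢ = 1.302 — both > 1, two phases present.
Newton–Raphson from ψ = 0.5:
  ψ = 0.500: g = 0.2465, g' = -1.076 → ψ = 0.729
  ψ = 0.729: g = 0.0139, g' = -1.010 → ψ = 0.743
Converged at ψ = 0.743.
Compositions from xᵢ = zᵢ/(1+ψ(Kᵢ−1)), yᵢ = Kᵢxᵢ:
  1: x = 0.135, y = 0.532
  2: x = 0.058, y = 0.160
  3: x = 0.807, y = 0.308

x_1 = 0.135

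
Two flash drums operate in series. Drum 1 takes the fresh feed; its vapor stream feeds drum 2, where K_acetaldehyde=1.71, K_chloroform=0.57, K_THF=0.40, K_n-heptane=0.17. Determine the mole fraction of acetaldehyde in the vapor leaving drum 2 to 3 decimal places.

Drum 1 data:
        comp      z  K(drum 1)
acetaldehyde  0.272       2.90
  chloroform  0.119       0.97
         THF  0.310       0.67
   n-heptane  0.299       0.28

y_acetaldehyde (drum 2) = 0.793

Drum 1:
Material balance + equilibrium reduce to Σ zᵢ(Kᵢ−1)/(1+ψ₁(Kᵢ−1)) = 0.
g(0) = ΣzᵢKᵢ − 1 = 0.196 and g(1) = 1 − Σzᵢ/Kᵢ = -0.747, so a root lies in (0, 1).
Newton iteration, ψ₁⁰ = 0.65:
  ψ₁ = 0.650: g = -0.3073, g' = -0.799 → ψ₁ = 0.265
  ψ₁ = 0.265: g = -0.0383, g' = -0.711 → ψ₁ = 0.212
  ψ₁ = 0.212: g = 0.0011, g' = -0.754 → ψ₁ = 0.213
Converged at ψ₁ = 0.213.
Drum-1 compositions:
  acetaldehyde: x = 0.194, y = 0.562
  chloroform: x = 0.120, y = 0.116
  THF: x = 0.333, y = 0.223
  n-heptane: x = 0.353, y = 0.099
Drum-2 feed = drum-1 vapor: z₂ = (0.5615, 0.1162, 0.2234, 0.0989).
Drum 2:
Material balance + equilibrium reduce to Σ zᵢ(Kᵢ−1)/(1+ψ₂(Kᵢ−1)) = 0.
Check two-phase: ΣzᵢKᵢ = 1.133 > 1 and Σzᵢ/Kᵢ = 1.672 > 1, so g(0) = 0.133 > 0 and g(1) = -0.672 < 0.
Iterate (Newton) starting at ψ₂ = 0.51:
  ψ₂ = 0.510: g = -0.1067, g' = -0.560 → ψ₂ = 0.319
  ψ₂ = 0.319: g = -0.0104, g' = -0.466 → ψ₂ = 0.297
Converged at ψ₂ = 0.297.
  acetaldehyde: x = 0.464, y = 0.793
  chloroform: x = 0.133, y = 0.076
  THF: x = 0.272, y = 0.109
  n-heptane: x = 0.131, y = 0.022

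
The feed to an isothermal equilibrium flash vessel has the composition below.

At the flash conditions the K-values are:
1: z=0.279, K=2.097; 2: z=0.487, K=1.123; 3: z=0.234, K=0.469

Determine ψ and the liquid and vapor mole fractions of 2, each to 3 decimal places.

Rachford–Rice: g(ψ) = Σ zᵢ(Kᵢ−1)/(1+ψ(Kᵢ−1)) = 0.
Feasibility: ΣzᵢKᵢ = 1.242, Σzᵢ/Kᵢ = 1.066 — both > 1, two phases present.
Iterate (Newton) starting at ψ = 0.5:
  ψ = 0.500: g = 0.0849, g' = -0.269 → ψ = 0.816
  ψ = 0.816: g = -0.0033, g' = -0.305 → ψ = 0.805
Converged at ψ = 0.805.
Compositions from xᵢ = zᵢ/(1+ψ(Kᵢ−1)), yᵢ = Kᵢxᵢ:
  1: x = 0.148, y = 0.311
  2: x = 0.443, y = 0.498
  3: x = 0.409, y = 0.192

ψ = 0.805, x_2 = 0.443, y_2 = 0.498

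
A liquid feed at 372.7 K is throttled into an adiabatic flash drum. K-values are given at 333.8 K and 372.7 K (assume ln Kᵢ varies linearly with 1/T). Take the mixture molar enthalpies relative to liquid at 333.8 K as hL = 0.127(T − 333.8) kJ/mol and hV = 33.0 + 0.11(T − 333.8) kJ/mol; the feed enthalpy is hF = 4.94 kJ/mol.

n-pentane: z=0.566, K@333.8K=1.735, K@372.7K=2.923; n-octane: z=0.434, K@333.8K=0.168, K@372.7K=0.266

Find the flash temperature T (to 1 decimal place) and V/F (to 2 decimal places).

Adiabatic flash: solve Rachford–Rice at each trial T, then check hF = ψ·hV(T) + (1−ψ)·hL(T).
  T = 333.8 K: K = (1.735, 0.168), RR gives ψ = 0.090, H_out = 2.964 kJ/mol
  T = 372.7 K: K = (2.923, 0.266), RR gives ψ = 0.545, H_out = 22.579 kJ/mol
  T = 353.2 K: K = (2.283, 0.214), RR gives ψ = 0.382, H_out = 14.937 kJ/mol
  T = 343.5 K: K = (1.998, 0.190), RR gives ψ = 0.264, H_out = 9.903 kJ/mol
  T = 338.6 K: K = (1.862, 0.179), RR gives ψ = 0.186, H_out = 6.732 kJ/mol
  T = 336.2 K: K = (1.798, 0.173), RR gives ψ = 0.141, H_out = 4.947 kJ/mol
Linear interpolation between T = 333.8 (H_out = 2.964) and T = 336.2 (H_out = 4.947) on hF = 4.94 gives T ≈ 336.2 K, at which ψ = 0.14.

T = 336.2 K, V/F = 0.14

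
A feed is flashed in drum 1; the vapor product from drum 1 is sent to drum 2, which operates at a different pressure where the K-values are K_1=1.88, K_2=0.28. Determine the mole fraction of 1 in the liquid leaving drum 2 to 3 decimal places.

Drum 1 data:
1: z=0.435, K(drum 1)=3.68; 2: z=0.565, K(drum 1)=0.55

Drum 1:
Rachford–Rice: g(ψ₁) = Σ zᵢ(Kᵢ−1)/(1+ψ₁(Kᵢ−1)) = 0.
Check two-phase: ΣzᵢKᵢ = 1.912 > 1 and Σzᵢ/Kᵢ = 1.145 > 1, so g(0) = 0.912 > 0 and g(1) = -0.145 < 0.
Binary case is linear: z₁(K₁−1)(1+ψ₁(K₂−1)) + z₂(K₂−1)(1+ψ₁(K₁−1)) = 0
⇒ ψ₁ = [z₁(K₁−1)+z₂(K₂−1)] / [−(K₁−1)(K₂−1)] = 0.9116/1.2060 = 0.756
Drum-1 compositions:
  1: x = 0.144, y = 0.529
  2: x = 0.856, y = 0.471
Drum-2 feed = drum-1 vapor: z₂ = (0.5291, 0.4709).
Drum 2:
Rachford–Rice: g(ψ₂) = Σ zᵢ(Kᵢ−1)/(1+ψ₂(Kᵢ−1)) = 0.
Feasibility: ΣzᵢKᵢ = 1.127, Σzᵢ/Kᵢ = 1.963 — both > 1, two phases present.
Binary case is linear: z₁(K₁−1)(1+ψ₂(K₂−1)) + z₂(K₂−1)(1+ψ₂(K₁−1)) = 0
⇒ ψ₂ = [z₁(K₁−1)+z₂(K₂−1)] / [−(K₁−1)(K₂−1)] = 0.1265/0.6336 = 0.200
  1: x = 0.450, y = 0.846
  2: x = 0.550, y = 0.154

x_1 (drum 2) = 0.450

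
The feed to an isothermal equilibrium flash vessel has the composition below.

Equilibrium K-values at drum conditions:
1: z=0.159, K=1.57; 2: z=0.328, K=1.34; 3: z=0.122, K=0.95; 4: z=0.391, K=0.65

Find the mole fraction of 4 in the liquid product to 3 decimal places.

x_4 = 0.464

Rachford–Rice: g(ψ) = Σ zᵢ(Kᵢ−1)/(1+ψ(Kᵢ−1)) = 0.
g(0) = ΣzᵢKᵢ − 1 = 0.059 and g(1) = 1 − Σzᵢ/Kᵢ = -0.076, so a root lies in (0, 1).
Iterate (Newton) starting at ψ = 0.44:
  ψ = 0.440: g = 0.0015, g' = -0.129 → ψ = 0.451
Converged at ψ = 0.451.
Compositions from xᵢ = zᵢ/(1+ψ(Kᵢ−1)), yᵢ = Kᵢxᵢ:
  1: x = 0.126, y = 0.199
  2: x = 0.284, y = 0.381
  3: x = 0.125, y = 0.119
  4: x = 0.464, y = 0.302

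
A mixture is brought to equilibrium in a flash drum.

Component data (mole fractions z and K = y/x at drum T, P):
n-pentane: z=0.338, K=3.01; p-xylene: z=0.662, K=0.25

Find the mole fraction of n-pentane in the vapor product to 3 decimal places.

y_n-pentane = 0.818

Let ψ = V/F and solve Σ zᵢ(Kᵢ−1)/(1+ψ(Kᵢ−1)) = 0.
Feasibility: ΣzᵢKᵢ = 1.183, Σzᵢ/Kᵢ = 2.760 — both > 1, two phases present.
Iterate (Newton) starting at ψ = 0.64:
  ψ = 0.640: g = -0.6577, g' = -1.638 → ψ = 0.239
  ψ = 0.239: g = -0.1455, g' = -1.176 → ψ = 0.115
  ψ = 0.115: g = 0.0087, g' = -1.347 → ψ = 0.121
Converged at ψ = 0.121.
Compositions from xᵢ = zᵢ/(1+ψ(Kᵢ−1)), yᵢ = Kᵢxᵢ:
  n-pentane: x = 0.272, y = 0.818
  p-xylene: x = 0.728, y = 0.182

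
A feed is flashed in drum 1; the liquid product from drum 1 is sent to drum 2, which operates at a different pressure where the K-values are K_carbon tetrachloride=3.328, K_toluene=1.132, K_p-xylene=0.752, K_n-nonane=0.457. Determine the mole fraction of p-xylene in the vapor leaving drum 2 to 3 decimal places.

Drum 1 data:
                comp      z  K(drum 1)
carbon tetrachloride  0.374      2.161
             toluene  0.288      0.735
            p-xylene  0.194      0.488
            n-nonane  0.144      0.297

y_p-xylene (drum 2) = 0.217

Drum 1:
Material balance + equilibrium reduce to Σ zᵢ(Kᵢ−1)/(1+ψ₁(Kᵢ−1)) = 0.
Check two-phase: ΣzᵢKᵢ = 1.157 > 1 and Σzᵢ/Kᵢ = 1.447 > 1, so g(0) = 0.157 > 0 and g(1) = -0.447 < 0.
Newton iteration, ψ₁⁰ = 0.41:
  ψ₁ = 0.410: g = -0.0594, g' = -0.479 → ψ₁ = 0.286
  ψ₁ = 0.286: g = 0.0003, g' = -0.489 → ψ₁ = 0.287
Converged at ψ₁ = 0.287.
Drum-1 compositions:
  carbon tetrachloride: x = 0.281, y = 0.606
  toluene: x = 0.312, y = 0.229
  p-xylene: x = 0.227, y = 0.111
  n-nonane: x = 0.180, y = 0.054
Drum-2 feed = drum-1 liquid: z₂ = (0.2806, 0.3117, 0.2274, 0.1803).
Drum 2:
Rachford–Rice: g(ψ₂) = Σ zᵢ(Kᵢ−1)/(1+ψ₂(Kᵢ−1)) = 0.
Feasibility: ΣzᵢKᵢ = 1.540, Σzᵢ/Kᵢ = 1.057 — both > 1, two phases present.
Newton–Raphson from ψ₂ = 0.42:
  ψ₂ = 0.420: g = 0.1795, g' = -0.500 → ψ₂ = 0.779
  ψ₂ = 0.779: g = 0.0300, g' = -0.378 → ψ₂ = 0.858
Converged at ψ₂ = 0.858.
  carbon tetrachloride: x = 0.094, y = 0.312
  toluene: x = 0.280, y = 0.317
  p-xylene: x = 0.289, y = 0.217
  n-nonane: x = 0.338, y = 0.154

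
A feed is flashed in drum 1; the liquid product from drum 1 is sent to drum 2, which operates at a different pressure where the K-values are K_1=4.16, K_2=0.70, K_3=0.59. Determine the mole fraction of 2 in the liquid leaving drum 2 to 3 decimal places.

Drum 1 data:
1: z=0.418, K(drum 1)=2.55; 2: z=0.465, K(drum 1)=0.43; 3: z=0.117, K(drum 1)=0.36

Drum 1:
Let ψ₁ = V/F and solve Σ zᵢ(Kᵢ−1)/(1+ψ₁(Kᵢ−1)) = 0.
g(0) = ΣzᵢKᵢ − 1 = 0.308 and g(1) = 1 − Σzᵢ/Kᵢ = -0.570, so a root lies in (0, 1).
Iterate (Newton) starting at ψ₁ = 0.61:
  ψ₁ = 0.610: g = -0.1961, g' = -0.749 → ψ₁ = 0.348
  ψ₁ = 0.348: g = -0.0063, g' = -0.738 → ψ₁ = 0.340
Converged at ψ₁ = 0.340.
Drum-1 compositions:
  1: x = 0.274, y = 0.698
  2: x = 0.577, y = 0.248
  3: x = 0.150, y = 0.054
Drum-2 feed = drum-1 liquid: z₂ = (0.2738, 0.5767, 0.1495).
Drum 2:
Let ψ₂ = V/F and solve Σ zᵢ(Kᵢ−1)/(1+ψ₂(Kᵢ−1)) = 0.
Feasibility: ΣzᵢKᵢ = 1.631, Σzᵢ/Kᵢ = 1.143 — both > 1, two phases present.
Newton–Raphson from ψ₂ = 0.5:
  ψ₂ = 0.500: g = 0.0547, g' = -0.522 → ψ₂ = 0.605
  ψ₂ = 0.605: g = 0.0044, g' = -0.445 → ψ₂ = 0.615
Converged at ψ₂ = 0.615.
  1: x = 0.093, y = 0.387
  2: x = 0.707, y = 0.495
  3: x = 0.200, y = 0.118

x_2 (drum 2) = 0.707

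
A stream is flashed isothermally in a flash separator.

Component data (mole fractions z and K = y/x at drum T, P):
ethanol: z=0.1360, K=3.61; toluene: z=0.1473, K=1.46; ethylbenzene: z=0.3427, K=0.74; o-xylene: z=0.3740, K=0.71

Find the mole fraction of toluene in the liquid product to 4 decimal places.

x_toluene = 0.1230

Rachford–Rice: g(β) = Σ zᵢ(Kᵢ−1)/(1+β(Kᵢ−1)) = 0.
g(0) = ΣzᵢKᵢ − 1 = 0.2252 and g(1) = 1 − Σzᵢ/Kᵢ = -0.1284, so a root lies in (0, 1).
Newton iteration, β⁰ = 0.53:
  β = 0.5300: g = -0.02809, g' = -0.2583 → β = 0.4213
  β = 0.4213: g = 0.00221, g' = -0.3021 → β = 0.4286
Converged at β = 0.4286.
Compositions from xᵢ = zᵢ/(1+β(Kᵢ−1)), yᵢ = Kᵢxᵢ:
  ethanol: x = 0.0642, y = 0.2317
  toluene: x = 0.1230, y = 0.1796
  ethylbenzene: x = 0.3857, y = 0.2854
  o-xylene: x = 0.4271, y = 0.3032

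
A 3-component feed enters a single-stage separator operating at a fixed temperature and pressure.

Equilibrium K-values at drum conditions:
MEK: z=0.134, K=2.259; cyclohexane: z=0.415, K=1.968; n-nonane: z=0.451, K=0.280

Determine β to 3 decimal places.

Material balance + equilibrium reduce to Σ zᵢ(Kᵢ−1)/(1+β(Kᵢ−1)) = 0.
Feasibility: ΣzᵢKᵢ = 1.246, Σzᵢ/Kᵢ = 1.881 — both > 1, two phases present.
Iterate (Newton) starting at β = 0.5:
  β = 0.500: g = -0.1331, g' = -0.827 → β = 0.339
  β = 0.339: g = -0.0089, g' = -0.734 → β = 0.327
Converged at β = 0.327.

β = 0.327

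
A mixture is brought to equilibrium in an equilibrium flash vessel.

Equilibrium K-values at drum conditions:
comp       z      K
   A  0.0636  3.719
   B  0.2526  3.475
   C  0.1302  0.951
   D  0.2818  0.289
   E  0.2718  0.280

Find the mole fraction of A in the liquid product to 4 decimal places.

x_A = 0.0378

Rachford–Rice: g(V/F) = Σ zᵢ(Kᵢ−1)/(1+V/F(Kᵢ−1)) = 0.
Check two-phase: ΣzᵢKᵢ = 1.3957 > 1 and Σzᵢ/Kᵢ = 2.1725 > 1, so g(0) = 0.3957 > 0 and g(1) = -1.1725 < 0.
Iterate (Newton) starting at V/F = 0.55:
  V/F = 0.5500: g = -0.32552, g' = -1.1237 → V/F = 0.2603
  V/F = 0.2603: g = -0.01170, g' = -1.1617 → V/F = 0.2503
Converged at V/F = 0.2503.
Compositions from xᵢ = zᵢ/(1+V/F(Kᵢ−1)), yᵢ = Kᵢxᵢ:
  A: x = 0.0378, y = 0.1407
  B: x = 0.1560, y = 0.5420
  C: x = 0.1318, y = 0.1254
  D: x = 0.3428, y = 0.0991
  E: x = 0.3316, y = 0.0928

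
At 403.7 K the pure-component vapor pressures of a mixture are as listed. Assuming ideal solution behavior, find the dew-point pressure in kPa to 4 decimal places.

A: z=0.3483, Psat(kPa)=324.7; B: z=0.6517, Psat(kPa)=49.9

At the dew point ψ → 1, so Σzᵢ/Kᵢ = 1 with Kᵢ = Pᵢˢᵃᵗ/P ⇒ 1/P = Σzᵢ/Pᵢˢᵃᵗ.
1/P = 0.3483/324.7 + 0.6517/49.9 = 0.0141328 ⇒ P = 70.7574 kPa

Pdew = 70.7574 kPa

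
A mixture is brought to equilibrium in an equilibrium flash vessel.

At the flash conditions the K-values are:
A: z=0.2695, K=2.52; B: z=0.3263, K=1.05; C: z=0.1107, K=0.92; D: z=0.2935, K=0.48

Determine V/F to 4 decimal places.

V/F = 0.5969

Newton iteration, V/F⁰ = 0.5:
  V/F = 0.5000: g = 0.03320, g' = -0.3475 → V/F = 0.5955
  V/F = 0.5955: g = 0.00047, g' = -0.3396 → V/F = 0.5969
Converged at V/F = 0.5969.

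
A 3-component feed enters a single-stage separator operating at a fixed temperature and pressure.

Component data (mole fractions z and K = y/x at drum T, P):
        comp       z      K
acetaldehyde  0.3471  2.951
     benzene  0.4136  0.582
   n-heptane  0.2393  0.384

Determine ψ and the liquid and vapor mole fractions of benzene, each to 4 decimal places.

ψ = 0.3669, x_benzene = 0.4885, y_benzene = 0.2843

Rachford–Rice: g(ψ) = Σ zᵢ(Kᵢ−1)/(1+ψ(Kᵢ−1)) = 0.
Feasibility: ΣzᵢKᵢ = 1.3569, Σzᵢ/Kᵢ = 1.4515 — both > 1, two phases present.
Iterate (Newton) starting at ψ = 0.34:
  ψ = 0.3400: g = 0.01914, g' = -0.7210 → ψ = 0.3665
  ψ = 0.3665: g = 0.00027, g' = -0.7014 → ψ = 0.3669
Converged at ψ = 0.3669.
Compositions from xᵢ = zᵢ/(1+ψ(Kᵢ−1)), yᵢ = Kᵢxᵢ:
  acetaldehyde: x = 0.2023, y = 0.5969
  benzene: x = 0.4885, y = 0.2843
  n-heptane: x = 0.3092, y = 0.1187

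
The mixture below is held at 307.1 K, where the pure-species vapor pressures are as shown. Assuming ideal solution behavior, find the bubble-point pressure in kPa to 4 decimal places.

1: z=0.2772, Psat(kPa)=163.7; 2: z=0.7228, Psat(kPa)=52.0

Pbub = 82.9632 kPa

At the bubble point ψ → 0, so ΣzᵢKᵢ = 1 with Kᵢ = Pᵢˢᵃᵗ/P ⇒ P = ΣzᵢPᵢˢᵃᵗ.
P = 0.2772·163.7 + 0.7228·52.0 = 82.9632 kPa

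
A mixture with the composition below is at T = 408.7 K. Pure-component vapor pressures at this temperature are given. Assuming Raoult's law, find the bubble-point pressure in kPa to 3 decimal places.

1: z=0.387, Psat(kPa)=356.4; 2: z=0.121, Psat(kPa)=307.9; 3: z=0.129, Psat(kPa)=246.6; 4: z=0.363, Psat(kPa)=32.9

At the bubble point ψ → 0, so ΣzᵢKᵢ = 1 with Kᵢ = Pᵢˢᵃᵗ/P ⇒ P = ΣzᵢPᵢˢᵃᵗ.
P = 0.387·356.4 + 0.121·307.9 + 0.129·246.6 + 0.363·32.9 = 218.937 kPa

Pbub = 218.937 kPa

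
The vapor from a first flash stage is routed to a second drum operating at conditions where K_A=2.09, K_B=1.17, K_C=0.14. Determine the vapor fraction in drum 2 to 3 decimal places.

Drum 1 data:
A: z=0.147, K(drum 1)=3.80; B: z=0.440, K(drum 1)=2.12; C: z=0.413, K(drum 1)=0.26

Drum 1:
Newton iteration, ψ₁⁰ = 0.36:
  ψ₁ = 0.360: g = 0.1396, g' = -0.986 → ψ₁ = 0.502
Converged at ψ₁ = 0.502.
Drum-1 compositions:
  A: x = 0.061, y = 0.232
  B: x = 0.282, y = 0.597
  C: x = 0.657, y = 0.171
Drum-2 feed = drum-1 vapor: z₂ = (0.2321, 0.5970, 0.1709).
Drum 2:
Material balance + equilibrium reduce to Σ zᵢ(Kᵢ−1)/(1+ψ₂(Kᵢ−1)) = 0.
Feasibility: ΣzᵢKᵢ = 1.208, Σzᵢ/Kᵢ = 1.842 — both > 1, two phases present.
Newton–Raphson from ψ₂ = 0.5:
  ψ₂ = 0.500: g = -0.0006, g' = -0.519 → ψ₂ = 0.499
Converged at ψ₂ = 0.499.
  A: x = 0.150, y = 0.314
  B: x = 0.550, y = 0.644
  C: x = 0.299, y = 0.042

V/F (drum 2) = 0.499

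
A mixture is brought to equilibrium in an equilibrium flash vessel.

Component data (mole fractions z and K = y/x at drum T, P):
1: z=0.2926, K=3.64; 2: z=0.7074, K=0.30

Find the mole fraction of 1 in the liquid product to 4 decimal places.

x_1 = 0.2096

Material balance + equilibrium reduce to Σ zᵢ(Kᵢ−1)/(1+ψ(Kᵢ−1)) = 0.
Feasibility: ΣzᵢKᵢ = 1.2773, Σzᵢ/Kᵢ = 2.4384 — both > 1, two phases present.
Binary case is linear: z₁(K₁−1)(1+ψ(K₂−1)) + z₂(K₂−1)(1+ψ(K₁−1)) = 0
⇒ ψ = [z₁(K₁−1)+z₂(K₂−1)] / [−(K₁−1)(K₂−1)] = 0.27728/1.84800 = 0.1500
Compositions from xᵢ = zᵢ/(1+ψ(Kᵢ−1)), yᵢ = Kᵢxᵢ:
  1: x = 0.2096, y = 0.7629
  2: x = 0.7904, y = 0.2371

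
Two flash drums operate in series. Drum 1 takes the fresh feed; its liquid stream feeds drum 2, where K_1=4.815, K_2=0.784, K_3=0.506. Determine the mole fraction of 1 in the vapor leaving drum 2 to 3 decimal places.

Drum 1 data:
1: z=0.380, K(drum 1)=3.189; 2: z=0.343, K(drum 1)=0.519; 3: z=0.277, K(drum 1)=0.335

y_1 (drum 2) = 0.410

Drum 1:
Material balance + equilibrium reduce to Σ zᵢ(Kᵢ−1)/(1+ψ₁(Kᵢ−1)) = 0.
Feasibility: ΣzᵢKᵢ = 1.483, Σzᵢ/Kᵢ = 1.607 — both > 1, two phases present.
Newton iteration, ψ₁⁰ = 0.58:
  ψ₁ = 0.580: g = -0.1622, g' = -0.831 → ψ₁ = 0.385
  ψ₁ = 0.385: g = 0.0015, g' = -0.877 → ψ₁ = 0.387
Converged at ψ₁ = 0.387.
Drum-1 compositions:
  1: x = 0.206, y = 0.656
  2: x = 0.421, y = 0.219
  3: x = 0.373, y = 0.125
Drum-2 feed = drum-1 liquid: z₂ = (0.2058, 0.4213, 0.3728).
Drum 2:
Rachford–Rice: g(ψ₂) = Σ zᵢ(Kᵢ−1)/(1+ψ₂(Kᵢ−1)) = 0.
Feasibility: ΣzᵢKᵢ = 1.510, Σzᵢ/Kᵢ = 1.317 — both > 1, two phases present.
Newton–Raphson from ψ₂ = 0.41:
  ψ₂ = 0.410: g = -0.0245, g' = -0.622 → ψ₂ = 0.371
  ψ₂ = 0.371: g = 0.0010, g' = -0.674 → ψ₂ = 0.372
Converged at ψ₂ = 0.372.
  1: x = 0.085, y = 0.410
  2: x = 0.458, y = 0.359
  3: x = 0.457, y = 0.231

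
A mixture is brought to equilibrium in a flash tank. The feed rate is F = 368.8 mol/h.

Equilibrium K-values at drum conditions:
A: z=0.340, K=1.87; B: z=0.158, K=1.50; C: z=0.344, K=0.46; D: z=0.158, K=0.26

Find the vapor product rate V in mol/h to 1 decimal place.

Material balance + equilibrium reduce to Σ zᵢ(Kᵢ−1)/(1+V/F(Kᵢ−1)) = 0.
Feasibility: ΣzᵢKᵢ = 1.072, Σzᵢ/Kᵢ = 1.643 — both > 1, two phases present.
Newton–Raphson from V/F = 0.5:
  V/F = 0.500: g = -0.1707, g' = -0.556 → V/F = 0.193
  V/F = 0.193: g = -0.0186, g' = -0.464 → V/F = 0.153
Converged at V/F = 0.153.
Then V = V/F·F = 0.1532·368.8 = 56.5 mol/h and L = F − V = 312.3 mol/h.

V = 56.5 mol/h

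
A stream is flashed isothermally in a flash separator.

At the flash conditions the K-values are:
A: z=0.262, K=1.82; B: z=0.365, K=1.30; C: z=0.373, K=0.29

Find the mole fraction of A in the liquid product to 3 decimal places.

Let β = V/F and solve Σ zᵢ(Kᵢ−1)/(1+β(Kᵢ−1)) = 0.
Check two-phase: ΣzᵢKᵢ = 1.060 > 1 and Σzᵢ/Kᵢ = 1.711 > 1, so g(0) = 0.060 > 0 and g(1) = -0.711 < 0.
Newton iteration, β⁰ = 0.4:
  β = 0.400: g = -0.1103, g' = -0.493 → β = 0.176
  β = 0.176: g = -0.0110, g' = -0.410 → β = 0.149
Converged at β = 0.149.
Compositions from xᵢ = zᵢ/(1+β(Kᵢ−1)), yᵢ = Kᵢxᵢ:
  A: x = 0.233, y = 0.425
  B: x = 0.349, y = 0.454
  C: x = 0.417, y = 0.121

x_A = 0.233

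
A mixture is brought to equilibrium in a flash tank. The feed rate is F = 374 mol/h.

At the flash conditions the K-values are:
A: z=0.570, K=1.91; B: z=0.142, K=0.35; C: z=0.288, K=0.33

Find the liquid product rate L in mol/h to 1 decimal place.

Material balance + equilibrium reduce to Σ zᵢ(Kᵢ−1)/(1+ψ(Kᵢ−1)) = 0.
g(0) = ΣzᵢKᵢ − 1 = 0.233 and g(1) = 1 − Σzᵢ/Kᵢ = -0.577, so a root lies in (0, 1).
Iterate (Newton) starting at ψ = 0.5:
  ψ = 0.500: g = -0.0704, g' = -0.647 → ψ = 0.391
  ψ = 0.391: g = -0.0027, g' = -0.602 → ψ = 0.387
Converged at ψ = 0.387.
Then V = ψ·F = 0.3866·374 = 144.6 mol/h and L = F − V = 229.4 mol/h.

L = 229.4 mol/h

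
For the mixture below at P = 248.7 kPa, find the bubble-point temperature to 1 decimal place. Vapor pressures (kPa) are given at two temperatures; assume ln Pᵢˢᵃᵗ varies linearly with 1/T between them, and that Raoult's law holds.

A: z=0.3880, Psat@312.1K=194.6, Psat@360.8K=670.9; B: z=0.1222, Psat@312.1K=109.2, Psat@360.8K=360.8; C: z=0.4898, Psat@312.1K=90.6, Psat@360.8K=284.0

Bubble-point temperature: ΣzᵢPᵢˢᵃᵗ(T) = P. Interpolate ln Pᵢˢᵃᵗ = aᵢ + bᵢ/T.
  T = 312.1 K: ΣzᵢPᵢˢᵃᵗ = 133.22 kPa
  T = 360.8 K: ΣzᵢPᵢˢᵃᵗ = 443.50 kPa
  T = 336.5 K: ΣzᵢPᵢˢᵃᵗ = 254.14 kPa
  T = 324.3 K: ΣzᵢPᵢˢᵃᵗ = 186.24 kPa
  T = 330.4 K: ΣzᵢPᵢˢᵃᵗ = 218.18 kPa
  T = 333.4 K: ΣzᵢPᵢˢᵃᵗ = 235.34 kPa
  T = 334.9 K: ΣzᵢPᵢˢᵃᵗ = 244.30 kPa
Interpolating between 334.9 K and 336.5 K gives T ≈ 335.6 K.

T = 335.6 K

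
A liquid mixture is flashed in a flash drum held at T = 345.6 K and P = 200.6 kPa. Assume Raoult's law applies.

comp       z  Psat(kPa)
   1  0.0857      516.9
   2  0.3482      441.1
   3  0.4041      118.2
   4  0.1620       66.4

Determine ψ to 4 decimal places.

ψ = 0.4342

Raoult's law: Kᵢ = Pᵢˢᵃᵗ/P = Pᵢˢᵃᵗ/200.6.
  K_1 = 516.9/200.6 = 2.576770, K_2 = 441.1/200.6 = 2.198903, K_3 = 118.2/200.6 = 0.589232, K_4 = 66.4/200.6 = 0.331007
Let ψ = V/F and solve Σ zᵢ(Kᵢ−1)/(1+ψ(Kᵢ−1)) = 0.
Feasibility: ΣzᵢKᵢ = 1.2782, Σzᵢ/Kᵢ = 1.3668 — both > 1, two phases present.
Newton iteration, ψ⁰ = 0.5:
  ψ = 0.5000: g = -0.03518, g' = -0.5339 → ψ = 0.4341
  ψ = 0.4341: g = 0.00004, g' = -0.5366 → ψ = 0.4342
Converged at ψ = 0.4342.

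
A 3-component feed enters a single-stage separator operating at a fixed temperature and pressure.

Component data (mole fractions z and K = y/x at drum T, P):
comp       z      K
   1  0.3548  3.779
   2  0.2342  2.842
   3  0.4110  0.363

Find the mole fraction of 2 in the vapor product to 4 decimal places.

y_2 = 0.2796

Rachford–Rice: g(β) = Σ zᵢ(Kᵢ−1)/(1+β(Kᵢ−1)) = 0.
Check two-phase: ΣzᵢKᵢ = 2.1556 > 1 and Σzᵢ/Kᵢ = 1.3085 > 1, so g(0) = 1.1556 > 0 and g(1) = -0.3085 < 0.
Newton–Raphson from β = 0.35:
  β = 0.3500: g = 0.42520, g' = -1.2741 → β = 0.6837
  β = 0.6837: g = 0.06711, g' = -1.0049 → β = 0.7505
  β = 0.7505: g = -0.00100, g' = -1.0400 → β = 0.7495
Converged at β = 0.7495.
Compositions from xᵢ = zᵢ/(1+β(Kᵢ−1)), yᵢ = Kᵢxᵢ:
  1: x = 0.1151, y = 0.4349
  2: x = 0.0984, y = 0.2796
  3: x = 0.7865, y = 0.2855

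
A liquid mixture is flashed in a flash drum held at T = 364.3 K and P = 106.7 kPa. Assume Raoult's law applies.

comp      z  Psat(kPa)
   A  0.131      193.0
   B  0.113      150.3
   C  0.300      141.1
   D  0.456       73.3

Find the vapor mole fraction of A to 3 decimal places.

y_A = 0.151

Raoult's law: Kᵢ = Pᵢˢᵃᵗ/P = Pᵢˢᵃᵗ/106.7.
  K_A = 193.0/106.7 = 1.80881, K_B = 150.3/106.7 = 1.40862, K_C = 141.1/106.7 = 1.32240, K_D = 73.3/106.7 = 0.68697
Material balance + equilibrium reduce to Σ zᵢ(Kᵢ−1)/(1+β(Kᵢ−1)) = 0.
Feasibility: ΣzᵢKᵢ = 1.106, Σzᵢ/Kᵢ = 1.043 — both > 1, two phases present.
Iterate (Newton) starting at β = 0.56:
  β = 0.560: g = 0.0193, g' = -0.141 → β = 0.697
  β = 0.697: g = 0.0001, g' = -0.140 → β = 0.698
Converged at β = 0.698.
Compositions from xᵢ = zᵢ/(1+β(Kᵢ−1)), yᵢ = Kᵢxᵢ:
  A: x = 0.084, y = 0.151
  B: x = 0.088, y = 0.124
  C: x = 0.245, y = 0.324
  D: x = 0.583, y = 0.401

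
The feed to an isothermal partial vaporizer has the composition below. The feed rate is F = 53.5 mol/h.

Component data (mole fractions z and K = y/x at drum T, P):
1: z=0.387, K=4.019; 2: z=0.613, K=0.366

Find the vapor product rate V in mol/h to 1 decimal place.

V = 21.8 mol/h

Material balance + equilibrium reduce to Σ zᵢ(Kᵢ−1)/(1+V/F(Kᵢ−1)) = 0.
g(0) = ΣzᵢKᵢ − 1 = 0.780 and g(1) = 1 − Σzᵢ/Kᵢ = -0.771, so a root lies in (0, 1).
Newton iteration, V/F⁰ = 0.5:
  V/F = 0.500: g = -0.1034, g' = -1.088 → V/F = 0.405
  V/F = 0.405: g = 0.0028, g' = -1.160 → V/F = 0.407
Converged at V/F = 0.407.
Then V = V/F·F = 0.4074·53.5 = 21.8 mol/h and L = F − V = 31.7 mol/h.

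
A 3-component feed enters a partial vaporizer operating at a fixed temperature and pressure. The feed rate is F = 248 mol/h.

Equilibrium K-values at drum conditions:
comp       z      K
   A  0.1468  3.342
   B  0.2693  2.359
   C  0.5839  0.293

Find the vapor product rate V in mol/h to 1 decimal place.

Let ψ = V/F and solve Σ zᵢ(Kᵢ−1)/(1+ψ(Kᵢ−1)) = 0.
Check two-phase: ΣzᵢKᵢ = 1.2970 > 1 and Σzᵢ/Kᵢ = 2.1509 > 1, so g(0) = 0.2970 > 0 and g(1) = -1.1509 < 0.
Iterate (Newton) starting at ψ = 0.62:
  ψ = 0.6200: g = -0.39616, g' = -1.2056 → ψ = 0.2914
  ψ = 0.2914: g = -0.05343, g' = -1.0026 → ψ = 0.2381
  ψ = 0.2381: g = 0.00084, g' = -1.0377 → ψ = 0.2389
Converged at ψ = 0.2389.
Then V = ψ·F = 0.2389·248 = 59.3 mol/h and L = F − V = 188.7 mol/h.

V = 59.3 mol/h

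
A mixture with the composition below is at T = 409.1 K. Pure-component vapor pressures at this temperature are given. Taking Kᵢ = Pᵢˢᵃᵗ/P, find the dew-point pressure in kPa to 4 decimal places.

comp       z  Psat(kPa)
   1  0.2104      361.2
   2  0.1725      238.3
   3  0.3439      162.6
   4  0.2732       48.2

Pdew = 110.0178 kPa

At the dew point ψ → 1, so Σzᵢ/Kᵢ = 1 with Kᵢ = Pᵢˢᵃᵗ/P ⇒ 1/P = Σzᵢ/Pᵢˢᵃᵗ.
1/P = 0.2104/361.2 + 0.1725/238.3 + 0.3439/162.6 + 0.2732/48.2 = 0.0090894 ⇒ P = 110.0178 kPa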